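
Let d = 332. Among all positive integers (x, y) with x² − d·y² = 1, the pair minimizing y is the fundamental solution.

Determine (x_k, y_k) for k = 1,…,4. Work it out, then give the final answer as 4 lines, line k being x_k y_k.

13447 738
361643617 19847772
9726043422151 533785979430
261572211433685377 14355640110942648

[18; 4,1,1,8,1,1,4,36] for √332; ℓ=8 ⇒ convergent index 7
k=0  a_k=18  p_k/q_k = 18/1
k=1  a_k=4  p_k/q_k = 73/4
…
k=3  a_k=1  p_k/q_k = 164/9
…
k=6  a_k=1  p_k/q_k = 2970/163
k=7  a_k=4  p_k/q_k = 13447/738
fundamental: x₁=13447, y₁=738  (since 180821809 − 332·544644 = 1)
n=2: (13447,738)∘(13447,738) = (13447·13447+332·738·738, 13447·738+738·13447) = (361643617,19847772)
n=3: (361643617,19847772)∘(13447,738) = (13447·361643617+332·738·19847772, 13447·19847772+738·361643617) = (9726043422151,533785979430)
n=4: (9726043422151,533785979430)∘(13447,738) = (13447·9726043422151+332·738·533785979430, 13447·533785979430+738·9726043422151) = (261572211433685377,14355640110942648)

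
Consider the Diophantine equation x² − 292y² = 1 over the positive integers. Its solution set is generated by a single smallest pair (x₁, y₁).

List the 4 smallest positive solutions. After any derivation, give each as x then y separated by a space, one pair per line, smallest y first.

d=292: √d = [17; 11,2,1,3,8,3,1,2,11,34] (ℓ=10, even), read p_9/q_9
step 0: (17, 1)  from 17·(1,0) + (0,1)
step 1: (188, 11)  from 11·(17,1) + (1,0)
…
step 3: (581, 34)  from 1·(393,23) + (188,11)
step 4: (2136, 125)  from 3·(581,34) + (393,23)
…
step 6: (55143, 3227)  from 3·(17669,1034) + (2136,125)
step 7: (72812, 4261)  from 1·(55143,3227) + (17669,1034)
step 8: (200767, 11749)  from 2·(72812,4261) + (55143,3227)
step 9: (2281249, 133500)  from 11·(200767,11749) + (72812,4261)
→ (2281249, 133500).  Check: 2281249²=5204097000001, 292·133500²=5204097000000, difference 1.
(2281249+133500√292)^2 = 10408194000001 + 609093483000√292
(2281249+133500√292)^3 = 47487364308614281249 + 2778987798000400500√292
(2281249+133500√292)^4 = 216661004683313632776000001 + 12679126270400622186966000√292

2281249 133500
10408194000001 609093483000
47487364308614281249 2778987798000400500
216661004683313632776000001 12679126270400622186966000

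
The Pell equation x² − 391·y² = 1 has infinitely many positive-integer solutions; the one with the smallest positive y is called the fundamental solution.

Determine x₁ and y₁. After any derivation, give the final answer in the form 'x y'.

7338680 371133

[19; 1,3,2,2,1,…,3,1,38] for √391; ℓ=16 ⇒ convergent index 15
k=0  a_k=19  p_k/q_k = 19/1
k=1  a_k=1  p_k/q_k = 20/1
k=2  a_k=3  p_k/q_k = 79/4
k=3  a_k=2  p_k/q_k = 178/9
…
k=5  a_k=1  p_k/q_k = 613/31
…
k=7  a_k=2  p_k/q_k = 2709/137
k=8  a_k=19  p_k/q_k = 52519/2656
k=9  a_k=2  p_k/q_k = 107747/5449
…
k=11  a_k=1  p_k/q_k = 268013/13554
k=12  a_k=2  p_k/q_k = 696292/35213
k=13  a_k=2  p_k/q_k = 1660597/83980
k=14  a_k=3  p_k/q_k = 5678083/287153
k=15  a_k=1  p_k/q_k = 7338680/371133
(x₁, y₁) = (7338680, 371133);  7338680² − 391·371133² = 1 ✓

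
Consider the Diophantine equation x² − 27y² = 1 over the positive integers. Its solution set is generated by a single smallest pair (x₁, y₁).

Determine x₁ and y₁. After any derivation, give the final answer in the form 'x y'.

√27 → a₀=5, period (5,10); ℓ=2 even so k=1
a_0=5:  p_0=5·1+0=5,  q_0=5·0+1=1
a_1=5:  p_1=5·5+1=26,  q_1=5·1+0=5
→ (26, 5).  Check: 26²=676, 27·5²=675, difference 1.

26 5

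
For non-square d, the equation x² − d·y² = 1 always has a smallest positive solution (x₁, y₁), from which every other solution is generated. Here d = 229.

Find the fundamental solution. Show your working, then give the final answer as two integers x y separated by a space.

[15; 7,1,1,7,30] for √229; ℓ=5 ⇒ convergent index 9
a_0=15:  p_0=15·1+0=15,  q_0=15·0+1=1
…
a_3=1:  p_3=1·121+106=227,  q_3=1·8+7=15
…
a_5=30:  p_5=30·1710+227=51527,  q_5=30·113+15=3405
…
a_8=1:  p_8=1·413926+362399=776325,  q_8=1·27353+23948=51301
a_9=7:  p_9=7·776325+413926=5848201,  q_9=7·51301+27353=386460
(x₁, y₁) = (5848201, 386460);  5848201² − 229·386460² = 1 ✓

5848201 386460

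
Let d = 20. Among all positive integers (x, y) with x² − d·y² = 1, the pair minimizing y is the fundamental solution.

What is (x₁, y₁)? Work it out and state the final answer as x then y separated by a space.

9 2

√20 → a₀=4, period (2,8); ℓ=2 even so k=1
a_0=4:  p_0=4·1+0=4,  q_0=4·0+1=1
a_1=2:  p_1=2·4+1=9,  q_1=2·1+0=2
fundamental: x₁=9, y₁=2  (since 81 − 20·4 = 1)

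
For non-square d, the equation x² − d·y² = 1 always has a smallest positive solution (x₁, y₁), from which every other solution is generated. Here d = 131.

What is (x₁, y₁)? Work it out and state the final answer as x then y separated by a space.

√131 → a₀=11, period (2,4,11,4,2,22); ℓ=6 even so k=5
a_0=11:  p_0=11·1+0=11,  q_0=11·0+1=1
…
a_3=11:  p_3=11·103+23=1156,  q_3=11·9+2=101
a_4=4:  p_4=4·1156+103=4727,  q_4=4·101+9=413
a_5=2:  p_5=2·4727+1156=10610,  q_5=2·413+101=927
(x₁, y₁) = (10610, 927);  10610² − 131·927² = 1 ✓

10610 927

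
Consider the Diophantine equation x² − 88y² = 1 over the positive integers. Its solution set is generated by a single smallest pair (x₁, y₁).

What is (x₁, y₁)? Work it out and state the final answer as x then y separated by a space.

√88 = [9; 2,1,1,1,2,18, …], period ℓ=6 (even) → k=5
i=0: a=9 ⇒ p=9, q=1
i=1: a=2 ⇒ p=19, q=2
i=2: a=1 ⇒ p=28, q=3
i=3: a=1 ⇒ p=47, q=5
i=4: a=1 ⇒ p=75, q=8
i=5: a=2 ⇒ p=197, q=21
→ (197, 21).  Check: 197²=38809, 88·21²=38808, difference 1.

197 21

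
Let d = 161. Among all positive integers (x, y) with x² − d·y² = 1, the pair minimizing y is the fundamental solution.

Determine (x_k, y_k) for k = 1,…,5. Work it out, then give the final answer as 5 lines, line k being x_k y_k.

11775 928
277301249 21854400
6530444402175 514671119072
153791965393920001 12120504832291200
3621800778496371621375 285437888285786640928

d=161: √d = [12; 1,2,4,1,2,1,4,2,1,24] (ℓ=10, even), read p_9/q_9
step 0: (12, 1)  from 12·(1,0) + (0,1)
step 1: (13, 1)  from 1·(12,1) + (1,0)
step 2: (38, 3)  from 2·(13,1) + (12,1)
step 3: (165, 13)  from 4·(38,3) + (13,1)
step 4: (203, 16)  from 1·(165,13) + (38,3)
step 5: (571, 45)  from 2·(203,16) + (165,13)
step 6: (774, 61)  from 1·(571,45) + (203,16)
…
step 8: (8108, 639)  from 2·(3667,289) + (774,61)
step 9: (11775, 928)  from 1·(8108,639) + (3667,289)
(x₁, y₁) = (11775, 928);  11775² − 161·928² = 1 ✓
(x_2, y_2) = (11775·11775 + 161·928·928, 11775·928 + 928·11775) = (277301249, 21854400)
(x_3, y_3) = (11775·277301249 + 161·928·21854400, 11775·21854400 + 928·277301249) = (6530444402175, 514671119072)
(x_4, y_4) = (11775·6530444402175 + 161·928·514671119072, 11775·514671119072 + 928·6530444402175) = (153791965393920001, 12120504832291200)
(x_5, y_5) = (11775·153791965393920001 + 161·928·12120504832291200, 11775·12120504832291200 + 928·153791965393920001) = (3621800778496371621375, 285437888285786640928)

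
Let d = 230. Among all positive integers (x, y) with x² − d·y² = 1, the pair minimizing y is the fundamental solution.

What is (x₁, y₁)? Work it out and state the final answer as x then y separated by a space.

91 6

√230 → a₀=15, period (6,30); ℓ=2 even so k=1
step 0: (15, 1)  from 15·(1,0) + (0,1)
step 1: (91, 6)  from 6·(15,1) + (1,0)
fundamental: x₁=91, y₁=6  (since 8281 − 230·36 = 1)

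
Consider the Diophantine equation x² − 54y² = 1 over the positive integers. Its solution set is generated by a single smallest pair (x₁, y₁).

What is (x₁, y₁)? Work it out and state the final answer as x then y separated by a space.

d=54: √d = [7; 2,1,6,1,2,14] (ℓ=6, even), read p_5/q_5
a_0=7:  p_0=7·1+0=7,  q_0=7·0+1=1
a_1=2:  p_1=2·7+1=15,  q_1=2·1+0=2
…
a_3=6:  p_3=6·22+15=147,  q_3=6·3+2=20
a_4=1:  p_4=1·147+22=169,  q_4=1·20+3=23
a_5=2:  p_5=2·169+147=485,  q_5=2·23+20=66
fundamental: x₁=485, y₁=66  (since 235225 − 54·4356 = 1)

485 66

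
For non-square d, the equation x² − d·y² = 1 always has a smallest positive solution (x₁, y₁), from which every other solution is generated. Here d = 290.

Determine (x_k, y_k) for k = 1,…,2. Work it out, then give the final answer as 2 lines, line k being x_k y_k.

√290 → a₀=17, period (34); ℓ=1 odd so k=1
k=0  a_k=17  p_k/q_k = 17/1
k=1  a_k=34  p_k/q_k = 579/34
(x₁, y₁) = (579, 34);  579² − 290·34² = 1 ✓
n=2: (579,34)∘(579,34) = (579·579+290·34·34, 579·34+34·579) = (670481,39372)

579 34
670481 39372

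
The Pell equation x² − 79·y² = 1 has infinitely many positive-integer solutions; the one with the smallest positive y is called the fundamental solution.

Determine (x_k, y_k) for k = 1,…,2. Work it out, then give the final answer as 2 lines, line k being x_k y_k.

80 9
12799 1440

√79 = [8; 1,7,1,16, …], period ℓ=4 (even) → k=3
i=0: a=8 ⇒ p=8, q=1
i=1: a=1 ⇒ p=9, q=1
i=2: a=7 ⇒ p=71, q=8
i=3: a=1 ⇒ p=80, q=9
→ (80, 9).  Check: 80²=6400, 79·9²=6399, difference 1.
(80+9√79)^2 = 12799 + 1440√79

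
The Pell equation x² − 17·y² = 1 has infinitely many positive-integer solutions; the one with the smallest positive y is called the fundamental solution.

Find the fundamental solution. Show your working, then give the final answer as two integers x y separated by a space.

33 8

√17 → a₀=4, period (8); ℓ=1 odd so k=1
k=0  a_k=4  p_k/q_k = 4/1
k=1  a_k=8  p_k/q_k = 33/8
(x₁, y₁) = (33, 8);  33² − 17·8² = 1 ✓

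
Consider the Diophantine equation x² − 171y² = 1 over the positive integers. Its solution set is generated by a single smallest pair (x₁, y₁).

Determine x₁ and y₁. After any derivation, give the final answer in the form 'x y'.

√171 = [13; 13,26, …], period ℓ=2 (even) → k=1
step 0: (13, 1)  from 13·(1,0) + (0,1)
step 1: (170, 13)  from 13·(13,1) + (1,0)
→ (170, 13).  Check: 170²=28900, 171·13²=28899, difference 1.

170 13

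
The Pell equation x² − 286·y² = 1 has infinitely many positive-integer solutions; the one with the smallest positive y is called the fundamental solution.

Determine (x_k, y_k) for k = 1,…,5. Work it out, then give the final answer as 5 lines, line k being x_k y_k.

561835 33222
631317134449 37330564740
709392124465745995 41947235681362578
797122648497793485067201 47134850318039357456520
895702806436806213240996001675 52964017256829337557486465822

√286 → a₀=16, period (1,10,3,3,2,3,3,10,1,32); ℓ=10 even so k=9
a_0=16:  p_0=16·1+0=16,  q_0=16·0+1=1
…
a_4=3:  p_4=3·575+186=1911,  q_4=3·34+11=113
…
a_8=10:  p_8=10·49703+15102=512132,  q_8=10·2939+893=30283
a_9=1:  p_9=1·512132+49703=561835,  q_9=1·30283+2939=33222
(x₁, y₁) = (561835, 33222);  561835² − 286·33222² = 1 ✓
k=2:  x_2 = 561835·561835+286·33222·33222 = 631317134449,  y_2 = 561835·33222+33222·561835 = 37330564740
k=3:  x_3 = 561835·631317134449+286·33222·37330564740 = 709392124465745995,  y_3 = 561835·37330564740+33222·631317134449 = 41947235681362578
k=4:  x_4 = 561835·709392124465745995+286·33222·41947235681362578 = 797122648497793485067201,  y_4 = 561835·41947235681362578+33222·709392124465745995 = 47134850318039357456520
k=5:  x_5 = 561835·797122648497793485067201+286·33222·47134850318039357456520 = 895702806436806213240996001675,  y_5 = 561835·47134850318039357456520+33222·797122648497793485067201 = 52964017256829337557486465822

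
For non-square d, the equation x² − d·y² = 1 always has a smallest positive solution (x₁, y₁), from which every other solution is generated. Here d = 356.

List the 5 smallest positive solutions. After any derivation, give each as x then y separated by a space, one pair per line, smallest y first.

[18; 1,6,1,1,2,…,6,1,36] for √356; ℓ=14 ⇒ convergent index 13
step 0: (18, 1)  from 18·(1,0) + (0,1)
step 1: (19, 1)  from 1·(18,1) + (1,0)
step 2: (132, 7)  from 6·(19,1) + (18,1)
step 3: (151, 8)  from 1·(132,7) + (19,1)
step 4: (283, 15)  from 1·(151,8) + (132,7)
step 5: (717, 38)  from 2·(283,15) + (151,8)
step 6: (1000, 53)  from 1·(717,38) + (283,15)
step 7: (8717, 462)  from 8·(1000,53) + (717,38)
step 8: (9717, 515)  from 1·(8717,462) + (1000,53)
step 9: (28151, 1492)  from 2·(9717,515) + (8717,462)
step 10: (37868, 2007)  from 1·(28151,1492) + (9717,515)
step 11: (66019, 3499)  from 1·(37868,2007) + (28151,1492)
step 12: (433982, 23001)  from 6·(66019,3499) + (37868,2007)
step 13: (500001, 26500)  from 1·(433982,23001) + (66019,3499)
→ (500001, 26500).  Check: 500001²=250001000001, 356·26500²=250001000000, difference 1.
k=2:  x_2 = 500001·500001+356·26500·26500 = 500002000001,  y_2 = 500001·26500+26500·500001 = 26500053000
k=3:  x_3 = 500001·500002000001+356·26500·26500053000 = 500003000004500001,  y_3 = 500001·26500053000+26500·500002000001 = 26500106000079500
k=4:  x_4 = 500001·500003000004500001+356·26500·26500106000079500 = 500004000010000008000001,  y_4 = 500001·26500106000079500+26500·500003000004500001 = 26500159000265000106000
k=5:  x_5 = 500001·500004000010000008000001+356·26500·26500159000265000106000 = 500005000017500025000012500001,  y_5 = 500001·26500159000265000106000+26500·500004000010000008000001 = 26500212000556500530000132500

500001 26500
500002000001 26500053000
500003000004500001 26500106000079500
500004000010000008000001 26500159000265000106000
500005000017500025000012500001 26500212000556500530000132500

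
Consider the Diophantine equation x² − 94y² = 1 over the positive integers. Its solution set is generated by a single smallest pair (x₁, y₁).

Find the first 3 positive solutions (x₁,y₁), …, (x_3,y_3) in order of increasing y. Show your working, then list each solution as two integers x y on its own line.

√94 = [9; 1,2,3,1,1,…,2,1,18, …], period ℓ=16 (even) → k=15
step 0: (9, 1)  from 9·(1,0) + (0,1)
…
step 7: (1464, 151)  from 1·(1241,128) + (223,23)
…
step 9: (14417, 1487)  from 1·(12953,1336) + (1464,151)
step 10: (85038, 8771)  from 5·(14417,1487) + (12953,1336)
…
step 14: (1490361, 153719)  from 2·(652934,67345) + (184493,19029)
step 15: (2143295, 221064)  from 1·(1490361,153719) + (652934,67345)
fundamental: x₁=2143295, y₁=221064  (since 4593713457025 − 94·48869292096 = 1)
k=2:  x_2 = 2143295·2143295+94·221064·221064 = 9187426914049,  y_2 = 2143295·221064+221064·2143295 = 947610731760
k=3:  x_3 = 2143295·9187426914049+94·221064·947610731760 = 39382732335491159615,  y_3 = 2143295·947610731760+221064·9187426914049 = 4062018686654877336

2143295 221064
9187426914049 947610731760
39382732335491159615 4062018686654877336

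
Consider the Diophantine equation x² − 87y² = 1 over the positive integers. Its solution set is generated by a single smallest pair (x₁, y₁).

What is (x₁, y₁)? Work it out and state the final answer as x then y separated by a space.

28 3

√87 = [9; 3,18, …], period ℓ=2 (even) → k=1
a_0=9:  p_0=9·1+0=9,  q_0=9·0+1=1
a_1=3:  p_1=3·9+1=28,  q_1=3·1+0=3
→ (28, 3).  Check: 28²=784, 87·3²=783, difference 1.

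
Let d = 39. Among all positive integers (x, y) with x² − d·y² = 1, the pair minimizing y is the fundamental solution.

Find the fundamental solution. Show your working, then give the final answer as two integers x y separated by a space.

25 4

d=39: √d = [6; 4,12] (ℓ=2, even), read p_1/q_1
a_0=6:  p_0=6·1+0=6,  q_0=6·0+1=1
a_1=4:  p_1=4·6+1=25,  q_1=4·1+0=4
(x₁, y₁) = (25, 4);  25² − 39·4² = 1 ✓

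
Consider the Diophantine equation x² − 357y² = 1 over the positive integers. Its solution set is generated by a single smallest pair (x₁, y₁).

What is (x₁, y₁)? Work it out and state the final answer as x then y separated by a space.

[18; 1,8,2,8,1,36] for √357; ℓ=6 ⇒ convergent index 5
step 0: (18, 1)  from 18·(1,0) + (0,1)
…
step 3: (359, 19)  from 2·(170,9) + (19,1)
step 4: (3042, 161)  from 8·(359,19) + (170,9)
step 5: (3401, 180)  from 1·(3042,161) + (359,19)
(x₁, y₁) = (3401, 180);  3401² − 357·180² = 1 ✓

3401 180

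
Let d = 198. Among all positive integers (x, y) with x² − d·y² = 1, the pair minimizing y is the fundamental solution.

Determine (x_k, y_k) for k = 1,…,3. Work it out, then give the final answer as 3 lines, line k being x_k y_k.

√198 = [14; 14,28, …], period ℓ=2 (even) → k=1
i=0: a=14 ⇒ p=14, q=1
i=1: a=14 ⇒ p=197, q=14
fundamental: x₁=197, y₁=14  (since 38809 − 198·196 = 1)
(197+14√198)^2 = 77617 + 5516√198
(197+14√198)^3 = 30580901 + 2173290√198

197 14
77617 5516
30580901 2173290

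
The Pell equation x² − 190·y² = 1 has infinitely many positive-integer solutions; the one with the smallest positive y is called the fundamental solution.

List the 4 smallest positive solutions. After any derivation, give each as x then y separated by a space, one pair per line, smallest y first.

52021 3774
5412368881 392654508
563113683064981 40852560317562
58587473808034384321 4250382080167131096

[13; 1,3,1,1,1,…,3,1,26] for √190; ℓ=14 ⇒ convergent index 13
step 0: (13, 1)  from 13·(1,0) + (0,1)
step 1: (14, 1)  from 1·(13,1) + (1,0)
step 2: (55, 4)  from 3·(14,1) + (13,1)
step 3: (69, 5)  from 1·(55,4) + (14,1)
…
step 5: (193, 14)  from 1·(124,9) + (69,5)
…
step 7: (1213, 88)  from 2·(510,37) + (193,14)
step 8: (2936, 213)  from 2·(1213,88) + (510,37)
…
step 10: (7085, 514)  from 1·(4149,301) + (2936,213)
…
step 12: (40787, 2959)  from 3·(11234,815) + (7085,514)
step 13: (52021, 3774)  from 1·(40787,2959) + (11234,815)
fundamental: x₁=52021, y₁=3774  (since 2706184441 − 190·14243076 = 1)
(x_2, y_2) = (52021·52021 + 190·3774·3774, 52021·3774 + 3774·52021) = (5412368881, 392654508)
(x_3, y_3) = (52021·5412368881 + 190·3774·392654508, 52021·392654508 + 3774·5412368881) = (563113683064981, 40852560317562)
(x_4, y_4) = (52021·563113683064981 + 190·3774·40852560317562, 52021·40852560317562 + 3774·563113683064981) = (58587473808034384321, 4250382080167131096)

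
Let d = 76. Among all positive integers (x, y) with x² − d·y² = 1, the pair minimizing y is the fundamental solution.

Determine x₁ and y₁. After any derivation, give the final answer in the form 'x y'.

57799 6630

[8; 1,2,1,1,5,4,5,1,1,2,1,16] for √76; ℓ=12 ⇒ convergent index 11
a_0=8:  p_0=8·1+0=8,  q_0=8·0+1=1
a_1=1:  p_1=1·8+1=9,  q_1=1·1+0=1
…
a_3=1:  p_3=1·26+9=35,  q_3=1·3+1=4
a_4=1:  p_4=1·35+26=61,  q_4=1·4+3=7
…
a_6=4:  p_6=4·340+61=1421,  q_6=4·39+7=163
a_7=5:  p_7=5·1421+340=7445,  q_7=5·163+39=854
…
a_10=2:  p_10=2·16311+8866=41488,  q_10=2·1871+1017=4759
a_11=1:  p_11=1·41488+16311=57799,  q_11=1·4759+1871=6630
→ (57799, 6630).  Check: 57799²=3340724401, 76·6630²=3340724400, difference 1.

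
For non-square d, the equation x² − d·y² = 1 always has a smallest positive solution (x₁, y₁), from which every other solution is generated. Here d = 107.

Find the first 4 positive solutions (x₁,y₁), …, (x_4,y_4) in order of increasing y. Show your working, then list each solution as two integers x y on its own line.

962 93
1850887 178932
3561105626 344265075
6851565373537 662365825368

√107 → a₀=10, period (2,1,9,1,2,20); ℓ=6 even so k=5
step 0: (10, 1)  from 10·(1,0) + (0,1)
step 1: (21, 2)  from 2·(10,1) + (1,0)
step 2: (31, 3)  from 1·(21,2) + (10,1)
…
step 4: (331, 32)  from 1·(300,29) + (31,3)
step 5: (962, 93)  from 2·(331,32) + (300,29)
fundamental: x₁=962, y₁=93  (since 925444 − 107·8649 = 1)
k=2:  x_2 = 962·962+107·93·93 = 1850887,  y_2 = 962·93+93·962 = 178932
k=3:  x_3 = 962·1850887+107·93·178932 = 3561105626,  y_3 = 962·178932+93·1850887 = 344265075
k=4:  x_4 = 962·3561105626+107·93·344265075 = 6851565373537,  y_4 = 962·344265075+93·3561105626 = 662365825368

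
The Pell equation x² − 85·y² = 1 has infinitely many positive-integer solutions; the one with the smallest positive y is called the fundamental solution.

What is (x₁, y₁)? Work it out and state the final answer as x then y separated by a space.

285769 30996

√85 → a₀=9, period (4,1,1,4,18); ℓ=5 odd so k=9
step 0: (9, 1)  from 9·(1,0) + (0,1)
…
step 3: (83, 9)  from 1·(46,5) + (37,4)
…
step 7: (34813, 3776)  from 1·(27926,3029) + (6887,747)
step 8: (62739, 6805)  from 1·(34813,3776) + (27926,3029)
step 9: (285769, 30996)  from 4·(62739,6805) + (34813,3776)
fundamental: x₁=285769, y₁=30996  (since 81663921361 − 85·960752016 = 1)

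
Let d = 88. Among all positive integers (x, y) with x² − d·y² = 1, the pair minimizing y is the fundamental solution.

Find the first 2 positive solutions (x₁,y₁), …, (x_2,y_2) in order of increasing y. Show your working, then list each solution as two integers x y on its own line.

[9; 2,1,1,1,2,18] for √88; ℓ=6 ⇒ convergent index 5
i=0: a=9 ⇒ p=9, q=1
i=1: a=2 ⇒ p=19, q=2
i=2: a=1 ⇒ p=28, q=3
…
i=4: a=1 ⇒ p=75, q=8
i=5: a=2 ⇒ p=197, q=21
→ (197, 21).  Check: 197²=38809, 88·21²=38808, difference 1.
k=2:  x_2 = 197·197+88·21·21 = 77617,  y_2 = 197·21+21·197 = 8274

197 21
77617 8274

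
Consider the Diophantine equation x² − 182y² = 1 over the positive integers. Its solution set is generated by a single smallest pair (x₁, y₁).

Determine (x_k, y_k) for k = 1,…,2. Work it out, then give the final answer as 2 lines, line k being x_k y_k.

√182 = [13; 2,26, …], period ℓ=2 (even) → k=1
k=0  a_k=13  p_k/q_k = 13/1
k=1  a_k=2  p_k/q_k = 27/2
→ (27, 2).  Check: 27²=729, 182·2²=728, difference 1.
(x_2, y_2) = (27·27 + 182·2·2, 27·2 + 2·27) = (1457, 108)

27 2
1457 108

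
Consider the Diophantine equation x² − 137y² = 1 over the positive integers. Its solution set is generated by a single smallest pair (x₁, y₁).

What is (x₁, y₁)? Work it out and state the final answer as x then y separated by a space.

√137 → a₀=11, period (1,2,2,1,1,2,2,1,22); ℓ=9 odd so k=17
step 0: (11, 1)  from 11·(1,0) + (0,1)
step 1: (12, 1)  from 1·(11,1) + (1,0)
step 2: (35, 3)  from 2·(12,1) + (11,1)
step 3: (82, 7)  from 2·(35,3) + (12,1)
step 4: (117, 10)  from 1·(82,7) + (35,3)
…
step 6: (515, 44)  from 2·(199,17) + (117,10)
step 7: (1229, 105)  from 2·(515,44) + (199,17)
step 8: (1744, 149)  from 1·(1229,105) + (515,44)
…
step 10: (41341, 3532)  from 1·(39597,3383) + (1744,149)
…
step 12: (285899, 24426)  from 2·(122279,10447) + (41341,3532)
step 13: (408178, 34873)  from 1·(285899,24426) + (122279,10447)
…
step 15: (1796332, 153471)  from 2·(694077,59299) + (408178,34873)
step 16: (4286741, 366241)  from 2·(1796332,153471) + (694077,59299)
step 17: (6083073, 519712)  from 1·(4286741,366241) + (1796332,153471)
fundamental: x₁=6083073, y₁=519712  (since 37003777123329 − 137·270100562944 = 1)

6083073 519712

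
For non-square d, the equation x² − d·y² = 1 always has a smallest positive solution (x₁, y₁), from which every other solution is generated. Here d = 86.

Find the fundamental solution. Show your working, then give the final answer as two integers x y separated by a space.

d=86: √d = [9; 3,1,1,1,8,1,1,1,3,18] (ℓ=10, even), read p_9/q_9
a_0=9:  p_0=9·1+0=9,  q_0=9·0+1=1
…
a_5=8:  p_5=8·102+65=881,  q_5=8·11+7=95
…
a_7=1:  p_7=1·983+881=1864,  q_7=1·106+95=201
a_8=1:  p_8=1·1864+983=2847,  q_8=1·201+106=307
a_9=3:  p_9=3·2847+1864=10405,  q_9=3·307+201=1122
(x₁, y₁) = (10405, 1122);  10405² − 86·1122² = 1 ✓

10405 1122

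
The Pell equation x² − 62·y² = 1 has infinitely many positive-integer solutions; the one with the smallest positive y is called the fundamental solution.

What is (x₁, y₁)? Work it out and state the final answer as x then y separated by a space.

63 8

√62 = [7; 1,6,1,14, …], period ℓ=4 (even) → k=3
i=0: a=7 ⇒ p=7, q=1
…
i=2: a=6 ⇒ p=55, q=7
i=3: a=1 ⇒ p=63, q=8
(x₁, y₁) = (63, 8);  63² − 62·8² = 1 ✓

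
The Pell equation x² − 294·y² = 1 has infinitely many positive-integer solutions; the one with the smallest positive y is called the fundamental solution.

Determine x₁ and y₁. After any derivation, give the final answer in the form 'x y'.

√294 → a₀=17, period (6,1,4,1,6,34); ℓ=6 even so k=5
k=0  a_k=17  p_k/q_k = 17/1
…
k=4  a_k=1  p_k/q_k = 703/41
k=5  a_k=6  p_k/q_k = 4801/280
→ (4801, 280).  Check: 4801²=23049601, 294·280²=23049600, difference 1.

4801 280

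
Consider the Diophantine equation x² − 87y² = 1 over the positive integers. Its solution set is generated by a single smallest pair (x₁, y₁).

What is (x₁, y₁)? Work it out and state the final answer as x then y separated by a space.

√87 → a₀=9, period (3,18); ℓ=2 even so k=1
k=0  a_k=9  p_k/q_k = 9/1
k=1  a_k=3  p_k/q_k = 28/3
(x₁, y₁) = (28, 3);  28² − 87·3² = 1 ✓

28 3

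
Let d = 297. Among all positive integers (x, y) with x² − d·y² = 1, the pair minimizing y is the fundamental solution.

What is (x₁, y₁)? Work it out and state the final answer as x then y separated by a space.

d=297: √d = [17; 4,3,1,1,2,1,1,3,4,34] (ℓ=10, even), read p_9/q_9
a_0=17:  p_0=17·1+0=17,  q_0=17·0+1=1
…
a_2=3:  p_2=3·69+17=224,  q_2=3·4+1=13
…
a_4=1:  p_4=1·293+224=517,  q_4=1·17+13=30
a_5=2:  p_5=2·517+293=1327,  q_5=2·30+17=77
…
a_8=3:  p_8=3·3171+1844=11357,  q_8=3·184+107=659
a_9=4:  p_9=4·11357+3171=48599,  q_9=4·659+184=2820
fundamental: x₁=48599, y₁=2820  (since 2361862801 − 297·7952400 = 1)

48599 2820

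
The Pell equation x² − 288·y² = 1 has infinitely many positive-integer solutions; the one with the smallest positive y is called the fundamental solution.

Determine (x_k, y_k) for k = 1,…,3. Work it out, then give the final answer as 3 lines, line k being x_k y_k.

17 1
577 34
19601 1155

[16; 1,32] for √288; ℓ=2 ⇒ convergent index 1
a_0=16:  p_0=16·1+0=16,  q_0=16·0+1=1
a_1=1:  p_1=1·16+1=17,  q_1=1·1+0=1
→ (17, 1).  Check: 17²=289, 288·1²=288, difference 1.
n=2: (17,1)∘(17,1) = (17·17+288·1·1, 17·1+1·17) = (577,34)
n=3: (577,34)∘(17,1) = (17·577+288·1·34, 17·34+1·577) = (19601,1155)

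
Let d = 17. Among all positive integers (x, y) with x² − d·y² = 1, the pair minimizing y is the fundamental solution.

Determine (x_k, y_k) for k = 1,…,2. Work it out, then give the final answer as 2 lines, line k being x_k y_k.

√17 = [4; 8, …], period ℓ=1 (odd) → k=1
a_0=4:  p_0=4·1+0=4,  q_0=4·0+1=1
a_1=8:  p_1=8·4+1=33,  q_1=8·1+0=8
→ (33, 8).  Check: 33²=1089, 17·8²=1088, difference 1.
k=2:  x_2 = 33·33+17·8·8 = 2177,  y_2 = 33·8+8·33 = 528

33 8
2177 528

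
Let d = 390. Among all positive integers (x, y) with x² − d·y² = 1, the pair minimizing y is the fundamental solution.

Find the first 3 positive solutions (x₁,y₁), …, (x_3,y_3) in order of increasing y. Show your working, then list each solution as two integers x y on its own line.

√390 = [19; 1,2,1,38, …], period ℓ=4 (even) → k=3
step 0: (19, 1)  from 19·(1,0) + (0,1)
step 1: (20, 1)  from 1·(19,1) + (1,0)
step 2: (59, 3)  from 2·(20,1) + (19,1)
step 3: (79, 4)  from 1·(59,3) + (20,1)
fundamental: x₁=79, y₁=4  (since 6241 − 390·16 = 1)
(x_2, y_2) = (79·79 + 390·4·4, 79·4 + 4·79) = (12481, 632)
(x_3, y_3) = (79·12481 + 390·4·632, 79·632 + 4·12481) = (1971919, 99852)

79 4
12481 632
1971919 99852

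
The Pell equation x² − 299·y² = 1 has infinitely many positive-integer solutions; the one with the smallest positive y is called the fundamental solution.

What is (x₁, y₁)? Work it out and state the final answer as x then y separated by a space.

√299 → a₀=17, period (3,2,3,34); ℓ=4 even so k=3
i=0: a=17 ⇒ p=17, q=1
i=1: a=3 ⇒ p=52, q=3
i=2: a=2 ⇒ p=121, q=7
i=3: a=3 ⇒ p=415, q=24
(x₁, y₁) = (415, 24);  415² − 299·24² = 1 ✓

415 24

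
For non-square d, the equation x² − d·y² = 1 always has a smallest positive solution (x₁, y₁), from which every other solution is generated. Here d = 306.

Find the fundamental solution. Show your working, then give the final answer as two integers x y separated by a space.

√306 → a₀=17, period (2,34); ℓ=2 even so k=1
i=0: a=17 ⇒ p=17, q=1
i=1: a=2 ⇒ p=35, q=2
(x₁, y₁) = (35, 2);  35² − 306·2² = 1 ✓

35 2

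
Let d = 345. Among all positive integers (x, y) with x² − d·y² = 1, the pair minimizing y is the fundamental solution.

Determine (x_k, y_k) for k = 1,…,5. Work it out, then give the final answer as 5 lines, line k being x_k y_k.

√345 = [18; 1,1,2,1,6,1,2,1,1,36, …], period ℓ=10 (even) → k=9
step 0: (18, 1)  from 18·(1,0) + (0,1)
step 1: (19, 1)  from 1·(18,1) + (1,0)
…
step 3: (93, 5)  from 2·(37,2) + (19,1)
step 4: (130, 7)  from 1·(93,5) + (37,2)
step 5: (873, 47)  from 6·(130,7) + (93,5)
step 6: (1003, 54)  from 1·(873,47) + (130,7)
…
step 8: (3882, 209)  from 1·(2879,155) + (1003,54)
step 9: (6761, 364)  from 1·(3882,209) + (2879,155)
(x₁, y₁) = (6761, 364);  6761² − 345·364² = 1 ✓
k=2:  x_2 = 6761·6761+345·364·364 = 91422241,  y_2 = 6761·364+364·6761 = 4922008
k=3:  x_3 = 6761·91422241+345·364·4922008 = 1236211536041,  y_3 = 6761·4922008+364·91422241 = 66555391812
k=4:  x_4 = 6761·1236211536041+345·364·66555391812 = 16716052298924161,  y_4 = 6761·66555391812+364·1236211536041 = 899962003159856
k=5:  x_5 = 6761·16716052298924161+345·364·899962003159856 = 226034457949840969001,  y_5 = 6761·899962003159856+364·16716052298924161 = 12169286140172181020

6761 364
91422241 4922008
1236211536041 66555391812
16716052298924161 899962003159856
226034457949840969001 12169286140172181020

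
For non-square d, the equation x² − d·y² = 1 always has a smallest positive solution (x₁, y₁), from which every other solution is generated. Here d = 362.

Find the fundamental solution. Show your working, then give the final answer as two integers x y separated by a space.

√362 = [19; 38, …], period ℓ=1 (odd) → k=1
i=0: a=19 ⇒ p=19, q=1
i=1: a=38 ⇒ p=723, q=38
→ (723, 38).  Check: 723²=522729, 362·38²=522728, difference 1.

723 38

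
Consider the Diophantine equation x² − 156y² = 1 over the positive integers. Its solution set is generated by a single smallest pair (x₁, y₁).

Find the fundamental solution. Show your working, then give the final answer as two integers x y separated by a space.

25 2

√156 → a₀=12, period (2,24); ℓ=2 even so k=1
i=0: a=12 ⇒ p=12, q=1
i=1: a=2 ⇒ p=25, q=2
→ (25, 2).  Check: 25²=625, 156·2²=624, difference 1.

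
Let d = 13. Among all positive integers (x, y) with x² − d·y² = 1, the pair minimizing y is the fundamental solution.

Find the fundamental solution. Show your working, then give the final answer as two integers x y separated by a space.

[3; 1,1,1,1,6] for √13; ℓ=5 ⇒ convergent index 9
k=0  a_k=3  p_k/q_k = 3/1
…
k=2  a_k=1  p_k/q_k = 7/2
…
k=4  a_k=1  p_k/q_k = 18/5
…
k=6  a_k=1  p_k/q_k = 137/38
…
k=8  a_k=1  p_k/q_k = 393/109
k=9  a_k=1  p_k/q_k = 649/180
fundamental: x₁=649, y₁=180  (since 421201 − 13·32400 = 1)

649 180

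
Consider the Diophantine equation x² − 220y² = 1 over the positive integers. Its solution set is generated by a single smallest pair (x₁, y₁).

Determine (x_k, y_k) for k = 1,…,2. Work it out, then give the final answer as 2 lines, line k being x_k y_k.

89 6
15841 1068

√220 = [14; 1,4,1,28, …], period ℓ=4 (even) → k=3
i=0: a=14 ⇒ p=14, q=1
…
i=2: a=4 ⇒ p=74, q=5
i=3: a=1 ⇒ p=89, q=6
→ (89, 6).  Check: 89²=7921, 220·6²=7920, difference 1.
(89+6√220)^2 = 15841 + 1068√220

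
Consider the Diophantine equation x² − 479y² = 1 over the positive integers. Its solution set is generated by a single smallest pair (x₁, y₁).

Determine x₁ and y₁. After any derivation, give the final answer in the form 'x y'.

√479 = [21; 1,7,1,3,2,21,2,3,1,7,1,42, …], period ℓ=12 (even) → k=11
step 0: (21, 1)  from 21·(1,0) + (0,1)
step 1: (22, 1)  from 1·(21,1) + (1,0)
step 2: (175, 8)  from 7·(22,1) + (21,1)
step 3: (197, 9)  from 1·(175,8) + (22,1)
step 4: (766, 35)  from 3·(197,9) + (175,8)
…
step 7: (75879, 3467)  from 2·(37075,1694) + (1729,79)
…
step 9: (340591, 15562)  from 1·(264712,12095) + (75879,3467)
step 10: (2648849, 121029)  from 7·(340591,15562) + (264712,12095)
step 11: (2989440, 136591)  from 1·(2648849,121029) + (340591,15562)
→ (2989440, 136591).  Check: 2989440²=8936751513600, 479·136591²=8936751513599, difference 1.

2989440 136591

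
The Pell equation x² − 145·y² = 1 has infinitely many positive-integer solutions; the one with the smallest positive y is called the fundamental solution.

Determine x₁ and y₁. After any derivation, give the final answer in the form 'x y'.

289 24

√145 → a₀=12, period (24); ℓ=1 odd so k=1
i=0: a=12 ⇒ p=12, q=1
i=1: a=24 ⇒ p=289, q=24
→ (289, 24).  Check: 289²=83521, 145·24²=83520, difference 1.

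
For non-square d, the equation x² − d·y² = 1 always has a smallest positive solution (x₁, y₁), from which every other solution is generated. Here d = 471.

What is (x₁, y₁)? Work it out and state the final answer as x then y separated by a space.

7838695 361188

d=471: √d = [21; 1,2,2,1,3,…,2,1,42] (ℓ=14, even), read p_13/q_13
step 0: (21, 1)  from 21·(1,0) + (0,1)
…
step 3: (152, 7)  from 2·(65,3) + (22,1)
step 4: (217, 10)  from 1·(152,7) + (65,3)
step 5: (803, 37)  from 3·(217,10) + (152,7)
step 6: (3429, 158)  from 4·(803,37) + (217,10)
step 7: (48809, 2249)  from 14·(3429,158) + (803,37)
step 8: (198665, 9154)  from 4·(48809,2249) + (3429,158)
step 9: (644804, 29711)  from 3·(198665,9154) + (48809,2249)
step 10: (843469, 38865)  from 1·(644804,29711) + (198665,9154)
step 11: (2331742, 107441)  from 2·(843469,38865) + (644804,29711)
step 12: (5506953, 253747)  from 2·(2331742,107441) + (843469,38865)
step 13: (7838695, 361188)  from 1·(5506953,253747) + (2331742,107441)
(x₁, y₁) = (7838695, 361188);  7838695² − 471·361188² = 1 ✓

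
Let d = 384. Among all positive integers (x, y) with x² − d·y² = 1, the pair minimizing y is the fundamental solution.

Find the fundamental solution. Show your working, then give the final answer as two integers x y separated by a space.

d=384: √d = [19; 1,1,2,9,2,1,1,38] (ℓ=8, even), read p_7/q_7
k=0  a_k=19  p_k/q_k = 19/1
k=1  a_k=1  p_k/q_k = 20/1
…
k=5  a_k=2  p_k/q_k = 1940/99
k=6  a_k=1  p_k/q_k = 2861/146
k=7  a_k=1  p_k/q_k = 4801/245
fundamental: x₁=4801, y₁=245  (since 23049601 − 384·60025 = 1)

4801 245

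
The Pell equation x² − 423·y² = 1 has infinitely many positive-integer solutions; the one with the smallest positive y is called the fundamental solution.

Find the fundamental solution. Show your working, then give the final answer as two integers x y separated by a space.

4607 224

√423 → a₀=20, period (1,1,3,4,3,1,1,40); ℓ=8 even so k=7
a_0=20:  p_0=20·1+0=20,  q_0=20·0+1=1
a_1=1:  p_1=1·20+1=21,  q_1=1·1+0=1
a_2=1:  p_2=1·21+20=41,  q_2=1·1+1=2
a_3=3:  p_3=3·41+21=144,  q_3=3·2+1=7
a_4=4:  p_4=4·144+41=617,  q_4=4·7+2=30
a_5=3:  p_5=3·617+144=1995,  q_5=3·30+7=97
a_6=1:  p_6=1·1995+617=2612,  q_6=1·97+30=127
a_7=1:  p_7=1·2612+1995=4607,  q_7=1·127+97=224
→ (4607, 224).  Check: 4607²=21224449, 423·224²=21224448, difference 1.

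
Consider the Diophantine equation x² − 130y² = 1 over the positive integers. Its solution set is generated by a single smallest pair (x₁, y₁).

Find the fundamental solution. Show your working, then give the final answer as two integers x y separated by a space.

6499 570

√130 → a₀=11, period (2,2,22); ℓ=3 odd so k=5
a_0=11:  p_0=11·1+0=11,  q_0=11·0+1=1
a_1=2:  p_1=2·11+1=23,  q_1=2·1+0=2
a_2=2:  p_2=2·23+11=57,  q_2=2·2+1=5
a_3=22:  p_3=22·57+23=1277,  q_3=22·5+2=112
a_4=2:  p_4=2·1277+57=2611,  q_4=2·112+5=229
a_5=2:  p_5=2·2611+1277=6499,  q_5=2·229+112=570
(x₁, y₁) = (6499, 570);  6499² − 130·570² = 1 ✓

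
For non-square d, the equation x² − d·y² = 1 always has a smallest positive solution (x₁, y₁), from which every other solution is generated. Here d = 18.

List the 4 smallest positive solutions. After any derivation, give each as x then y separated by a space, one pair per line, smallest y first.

17 4
577 136
19601 4620
665857 156944

√18 → a₀=4, period (4,8); ℓ=2 even so k=1
step 0: (4, 1)  from 4·(1,0) + (0,1)
step 1: (17, 4)  from 4·(4,1) + (1,0)
(x₁, y₁) = (17, 4);  17² − 18·4² = 1 ✓
(17+4√18)^2 = 577 + 136√18
(17+4√18)^3 = 19601 + 4620√18
(17+4√18)^4 = 665857 + 156944√18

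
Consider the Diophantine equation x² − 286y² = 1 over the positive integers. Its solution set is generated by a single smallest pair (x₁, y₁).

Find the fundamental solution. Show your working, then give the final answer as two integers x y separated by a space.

561835 33222

√286 → a₀=16, period (1,10,3,3,2,3,3,10,1,32); ℓ=10 even so k=9
i=0: a=16 ⇒ p=16, q=1
…
i=6: a=3 ⇒ p=15102, q=893
i=7: a=3 ⇒ p=49703, q=2939
i=8: a=10 ⇒ p=512132, q=30283
i=9: a=1 ⇒ p=561835, q=33222
(x₁, y₁) = (561835, 33222);  561835² − 286·33222² = 1 ✓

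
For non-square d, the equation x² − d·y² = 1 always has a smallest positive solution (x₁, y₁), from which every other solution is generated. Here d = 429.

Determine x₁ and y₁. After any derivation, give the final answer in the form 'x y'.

√429 = [20; 1,2,2,9,1,12,1,9,2,2,1,40, …], period ℓ=12 (even) → k=11
k=0  a_k=20  p_k/q_k = 20/1
…
k=5  a_k=1  p_k/q_k = 1512/73
…
k=10  a_k=2  p_k/q_k = 1085636/52415
k=11  a_k=1  p_k/q_k = 1524095/73584
(x₁, y₁) = (1524095, 73584);  1524095² − 429·73584² = 1 ✓

1524095 73584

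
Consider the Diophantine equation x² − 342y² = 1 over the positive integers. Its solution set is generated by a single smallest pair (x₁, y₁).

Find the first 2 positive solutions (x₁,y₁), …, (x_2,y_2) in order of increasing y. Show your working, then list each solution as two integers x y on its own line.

37 2
2737 148

√342 → a₀=18, period (2,36); ℓ=2 even so k=1
i=0: a=18 ⇒ p=18, q=1
i=1: a=2 ⇒ p=37, q=2
→ (37, 2).  Check: 37²=1369, 342·2²=1368, difference 1.
(37+2√342)^2 = 2737 + 148√342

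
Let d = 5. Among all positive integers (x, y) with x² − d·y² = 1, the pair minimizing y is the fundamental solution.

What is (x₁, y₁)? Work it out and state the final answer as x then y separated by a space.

[2; 4] for √5; ℓ=1 ⇒ convergent index 1
k=0  a_k=2  p_k/q_k = 2/1
k=1  a_k=4  p_k/q_k = 9/4
(x₁, y₁) = (9, 4);  9² − 5·4² = 1 ✓

9 4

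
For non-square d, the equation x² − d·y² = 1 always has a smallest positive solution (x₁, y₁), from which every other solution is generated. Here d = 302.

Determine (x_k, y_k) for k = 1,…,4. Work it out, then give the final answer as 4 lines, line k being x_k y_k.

4276623 246092
36579008568257 2104885414632
312869258720405635599 18003602753159249380
2676047735673238042056036097 153989243234046232237072848

√302 = [17; 2,1,1,1,4,…,1,2,34, …], period ℓ=16 (even) → k=15
k=0  a_k=17  p_k/q_k = 17/1
k=1  a_k=2  p_k/q_k = 35/2
k=2  a_k=1  p_k/q_k = 52/3
k=3  a_k=1  p_k/q_k = 87/5
k=4  a_k=1  p_k/q_k = 139/8
k=5  a_k=4  p_k/q_k = 643/37
k=6  a_k=2  p_k/q_k = 1425/82
k=7  a_k=1  p_k/q_k = 2068/119
k=8  a_k=16  p_k/q_k = 34513/1986
k=9  a_k=1  p_k/q_k = 36581/2105
…
k=11  a_k=4  p_k/q_k = 467281/26889
k=12  a_k=1  p_k/q_k = 574956/33085
k=13  a_k=1  p_k/q_k = 1042237/59974
k=14  a_k=1  p_k/q_k = 1617193/93059
k=15  a_k=2  p_k/q_k = 4276623/246092
→ (4276623, 246092).  Check: 4276623²=18289504284129, 302·246092²=18289504284128, difference 1.
n=2: (4276623,246092)∘(4276623,246092) = (4276623·4276623+302·246092·246092, 4276623·246092+246092·4276623) = (36579008568257,2104885414632)
n=3: (36579008568257,2104885414632)∘(4276623,246092) = (4276623·36579008568257+302·246092·2104885414632, 4276623·2104885414632+246092·36579008568257) = (312869258720405635599,18003602753159249380)
n=4: (312869258720405635599,18003602753159249380)∘(4276623,246092) = (4276623·312869258720405635599+302·246092·18003602753159249380, 4276623·18003602753159249380+246092·312869258720405635599) = (2676047735673238042056036097,153989243234046232237072848)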